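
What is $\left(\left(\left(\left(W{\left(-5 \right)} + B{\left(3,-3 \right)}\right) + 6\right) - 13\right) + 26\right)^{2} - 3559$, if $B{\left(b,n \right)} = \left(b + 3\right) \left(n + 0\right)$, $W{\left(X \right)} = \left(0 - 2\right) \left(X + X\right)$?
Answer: $-3118$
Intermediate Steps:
$W{\left(X \right)} = - 4 X$ ($W{\left(X \right)} = - 2 \cdot 2 X = - 4 X$)
$B{\left(b,n \right)} = n \left(3 + b\right)$ ($B{\left(b,n \right)} = \left(3 + b\right) n = n \left(3 + b\right)$)
$\left(\left(\left(\left(W{\left(-5 \right)} + B{\left(3,-3 \right)}\right) + 6\right) - 13\right) + 26\right)^{2} - 3559 = \left(\left(\left(\left(\left(-4\right) \left(-5\right) - 3 \left(3 + 3\right)\right) + 6\right) - 13\right) + 26\right)^{2} - 3559 = \left(\left(\left(\left(20 - 18\right) + 6\right) - 13\right) + 26\right)^{2} - 3559 = \left(\left(\left(2 + 6\right) - 13\right) + 26\right)^{2} - 3559 = \left(\left(8 - 13\right) + 26\right)^{2} - 3559 = \left(-5 + 26\right)^{2} - 3559 = 21^{2} - 3559 = 441 - 3559 = -3118$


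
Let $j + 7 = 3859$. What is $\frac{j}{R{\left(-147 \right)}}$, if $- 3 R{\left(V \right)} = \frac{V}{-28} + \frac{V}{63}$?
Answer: $- \frac{138672}{35} \approx -3962.1$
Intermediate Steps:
$R{\left(V \right)} = \frac{5 V}{756}$ ($R{\left(V \right)} = - \frac{\frac{V}{-28} + \frac{V}{63}}{3} = - \frac{V \left(- \frac{1}{28}\right) + V \frac{1}{63}}{3} = - \frac{- \frac{V}{28} + \frac{V}{63}}{3} = - \frac{\left(- \frac{5}{252}\right) V}{3} = \frac{5 V}{756}$)
$j = 3852$ ($j = -7 + 3859 = 3852$)
$\frac{j}{R{\left(-147 \right)}} = \frac{3852}{\frac{5}{756} \left(-147\right)} = \frac{3852}{- \frac{35}{36}} = 3852 \left(- \frac{36}{35}\right) = - \frac{138672}{35}$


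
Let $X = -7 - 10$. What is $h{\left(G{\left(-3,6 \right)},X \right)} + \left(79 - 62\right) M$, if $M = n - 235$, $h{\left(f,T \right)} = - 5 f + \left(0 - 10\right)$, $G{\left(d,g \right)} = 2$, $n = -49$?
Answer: $-4848$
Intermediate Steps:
$X = -17$
$h{\left(f,T \right)} = -10 - 5 f$ ($h{\left(f,T \right)} = - 5 f + \left(0 - 10\right) = - 5 f - 10 = -10 - 5 f$)
$M = -284$ ($M = -49 - 235 = -284$)
$h{\left(G{\left(-3,6 \right)},X \right)} + \left(79 - 62\right) M = \left(-10 - 10\right) + \left(79 - 62\right) \left(-284\right) = \left(-10 - 10\right) + 17 \left(-284\right) = -20 - 4828 = -4848$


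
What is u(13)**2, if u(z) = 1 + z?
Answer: 196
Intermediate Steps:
u(13)**2 = (1 + 13)**2 = 14**2 = 196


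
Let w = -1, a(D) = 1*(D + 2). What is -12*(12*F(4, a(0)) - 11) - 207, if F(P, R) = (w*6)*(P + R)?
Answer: 5109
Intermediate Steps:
a(D) = 2 + D (a(D) = 1*(2 + D) = 2 + D)
F(P, R) = -6*P - 6*R (F(P, R) = (-1*6)*(P + R) = -6*(P + R) = -6*P - 6*R)
-12*(12*F(4, a(0)) - 11) - 207 = -12*(12*(-6*4 - 6*(2 + 0)) - 11) - 207 = -12*(12*(-24 - 6*2) - 11) - 207 = -12*(12*(-24 - 12) - 11) - 207 = -12*(12*(-36) - 11) - 207 = -12*(-432 - 11) - 207 = -12*(-443) - 207 = 5316 - 207 = 5109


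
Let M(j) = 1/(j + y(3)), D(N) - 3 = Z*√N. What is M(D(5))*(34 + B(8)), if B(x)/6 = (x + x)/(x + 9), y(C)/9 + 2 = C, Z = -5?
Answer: 8088/323 + 3370*√5/323 ≈ 48.370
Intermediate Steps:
y(C) = -18 + 9*C
D(N) = 3 - 5*√N
B(x) = 12*x/(9 + x) (B(x) = 6*((x + x)/(x + 9)) = 6*((2*x)/(9 + x)) = 6*(2*x/(9 + x)) = 12*x/(9 + x))
M(j) = 1/(9 + j) (M(j) = 1/(j + (-18 + 9*3)) = 1/(j + (-18 + 27)) = 1/(j + 9) = 1/(9 + j))
M(D(5))*(34 + B(8)) = (34 + 12*8/(9 + 8))/(9 + (3 - 5*√5)) = (34 + 12*8/17)/(12 - 5*√5) = (34 + 12*8*(1/17))/(12 - 5*√5) = (34 + 96/17)/(12 - 5*√5) = (674/17)/(12 - 5*√5) = 674/(17*(12 - 5*√5))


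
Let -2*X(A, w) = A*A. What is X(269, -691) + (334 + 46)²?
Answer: 216439/2 ≈ 1.0822e+5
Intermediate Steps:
X(A, w) = -A²/2 (X(A, w) = -A*A/2 = -A²/2)
X(269, -691) + (334 + 46)² = -½*269² + (334 + 46)² = -½*72361 + 380² = -72361/2 + 144400 = 216439/2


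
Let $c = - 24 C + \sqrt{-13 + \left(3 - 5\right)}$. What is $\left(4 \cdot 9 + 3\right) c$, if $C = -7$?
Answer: $6552 + 39 i \sqrt{15} \approx 6552.0 + 151.05 i$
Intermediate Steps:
$c = 168 + i \sqrt{15}$ ($c = \left(-24\right) \left(-7\right) + \sqrt{-13 + \left(3 - 5\right)} = 168 + \sqrt{-13 + \left(3 - 5\right)} = 168 + \sqrt{-13 - 2} = 168 + \sqrt{-15} = 168 + i \sqrt{15} \approx 168.0 + 3.873 i$)
$\left(4 \cdot 9 + 3\right) c = \left(4 \cdot 9 + 3\right) \left(168 + i \sqrt{15}\right) = \left(36 + 3\right) \left(168 + i \sqrt{15}\right) = 39 \left(168 + i \sqrt{15}\right) = 6552 + 39 i \sqrt{15}$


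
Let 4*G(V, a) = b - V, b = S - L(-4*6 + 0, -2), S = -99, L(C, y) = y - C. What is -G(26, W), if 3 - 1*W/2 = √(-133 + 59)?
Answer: 147/4 ≈ 36.750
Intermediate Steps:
W = 6 - 2*I*√74 (W = 6 - 2*√(-133 + 59) = 6 - 2*I*√74 ≈ 6.0 - 17.205*I)
b = -121 (b = -99 - (-2 - (-4*6 + 0)) = -99 - (-2 - (-24 + 0)) = -99 - (-2 - 1*(-24)) = -99 - (-2 + 24) = -99 - 1*22 = -99 - 22 = -121)
G(V, a) = -121/4 - V/4 (G(V, a) = (-121 - V)/4 = -121/4 - V/4)
-G(26, W) = -(-121/4 - ¼*26) = -(-121/4 - 13/2) = -1*(-147/4) = 147/4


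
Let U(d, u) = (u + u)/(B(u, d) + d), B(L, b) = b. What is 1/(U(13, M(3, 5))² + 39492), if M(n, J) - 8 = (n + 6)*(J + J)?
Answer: 169/6683752 ≈ 2.5285e-5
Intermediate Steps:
M(n, J) = 8 + 2*J*(6 + n) (M(n, J) = 8 + (n + 6)*(J + J) = 8 + (6 + n)*(2*J) = 8 + 2*J*(6 + n))
U(d, u) = u/d (U(d, u) = (u + u)/(d + d) = (2*u)/((2*d)) = (2*u)*(1/(2*d)) = u/d)
1/(U(13, M(3, 5))² + 39492) = 1/(((8 + 12*5 + 2*5*3)/13)² + 39492) = 1/(((8 + 60 + 30)*(1/13))² + 39492) = 1/((98*(1/13))² + 39492) = 1/((98/13)² + 39492) = 1/(9604/169 + 39492) = 1/(6683752/169) = 169/6683752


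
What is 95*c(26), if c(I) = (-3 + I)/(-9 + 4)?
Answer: -437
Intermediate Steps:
c(I) = ⅗ - I/5 (c(I) = (-3 + I)/(-5) = (-3 + I)*(-⅕) = ⅗ - I/5)
95*c(26) = 95*(⅗ - ⅕*26) = 95*(⅗ - 26/5) = 95*(-23/5) = -437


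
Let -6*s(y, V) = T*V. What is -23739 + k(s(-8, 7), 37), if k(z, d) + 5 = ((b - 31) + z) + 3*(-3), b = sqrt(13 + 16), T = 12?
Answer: -23798 + sqrt(29) ≈ -23793.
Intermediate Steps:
b = sqrt(29) ≈ 5.3852
s(y, V) = -2*V
k(z, d) = -45 + z + sqrt(29) (k(z, d) = -5 + (((sqrt(29) - 31) + z) + 3*(-3)) = -5 + (((-31 + sqrt(29)) + z) - 9) = -5 + ((-31 + z + sqrt(29)) - 9) = -5 + (-40 + z + sqrt(29)) = -45 + z + sqrt(29))
-23739 + k(s(-8, 7), 37) = -23739 + (-45 - 2*7 + sqrt(29)) = -23739 + (-45 - 14 + sqrt(29)) = -23739 + (-59 + sqrt(29)) = -23798 + sqrt(29)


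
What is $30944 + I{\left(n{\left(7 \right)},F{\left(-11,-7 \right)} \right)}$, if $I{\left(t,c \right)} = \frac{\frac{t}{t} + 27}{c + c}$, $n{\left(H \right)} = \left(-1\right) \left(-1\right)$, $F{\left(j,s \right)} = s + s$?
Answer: $30943$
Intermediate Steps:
$F{\left(j,s \right)} = 2 s$
$n{\left(H \right)} = 1$
$I{\left(t,c \right)} = \frac{14}{c}$ ($I{\left(t,c \right)} = \frac{1 + 27}{2 c} = 28 \frac{1}{2 c} = \frac{14}{c}$)
$30944 + I{\left(n{\left(7 \right)},F{\left(-11,-7 \right)} \right)} = 30944 + \frac{14}{2 \left(-7\right)} = 30944 + \frac{14}{-14} = 30944 + 14 \left(- \frac{1}{14}\right) = 30944 - 1 = 30943$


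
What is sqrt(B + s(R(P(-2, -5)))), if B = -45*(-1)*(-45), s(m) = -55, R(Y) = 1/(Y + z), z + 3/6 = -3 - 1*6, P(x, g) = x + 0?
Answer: 4*I*sqrt(130) ≈ 45.607*I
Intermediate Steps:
P(x, g) = x
z = -19/2 (z = -1/2 + (-3 - 1*6) = -1/2 + (-3 - 6) = -1/2 - 9 = -19/2 ≈ -9.5000)
R(Y) = 1/(-19/2 + Y) (R(Y) = 1/(Y - 19/2) = 1/(-19/2 + Y))
B = -2025 (B = 45*(-45) = -2025)
sqrt(B + s(R(P(-2, -5)))) = sqrt(-2025 - 55) = sqrt(-2080) = 4*I*sqrt(130)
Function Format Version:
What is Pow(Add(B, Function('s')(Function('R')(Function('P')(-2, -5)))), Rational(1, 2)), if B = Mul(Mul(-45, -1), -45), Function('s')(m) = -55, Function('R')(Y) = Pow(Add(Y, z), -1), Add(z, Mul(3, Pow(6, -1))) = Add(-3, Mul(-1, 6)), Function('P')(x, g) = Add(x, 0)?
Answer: Mul(4, I, Pow(130, Rational(1, 2))) ≈ Mul(45.607, I)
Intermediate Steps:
Function('P')(x, g) = x
z = Rational(-19, 2) (z = Add(Rational(-1, 2), Add(-3, Mul(-1, 6))) = Add(Rational(-1, 2), Add(-3, -6)) = Add(Rational(-1, 2), -9) = Rational(-19, 2) ≈ -9.5000)
Function('R')(Y) = Pow(Add(Rational(-19, 2), Y), -1) (Function('R')(Y) = Pow(Add(Y, Rational(-19, 2)), -1) = Pow(Add(Rational(-19, 2), Y), -1))
B = -2025 (B = Mul(45, -45) = -2025)
Pow(Add(B, Function('s')(Function('R')(Function('P')(-2, -5)))), Rational(1, 2)) = Pow(Add(-2025, -55), Rational(1, 2)) = Pow(-2080, Rational(1, 2)) = Mul(4, I, Pow(130, Rational(1, 2)))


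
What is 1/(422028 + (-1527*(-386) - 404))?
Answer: 1/1011046 ≈ 9.8908e-7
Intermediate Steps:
1/(422028 + (-1527*(-386) - 404)) = 1/(422028 + (589422 - 404)) = 1/(422028 + 589018) = 1/1011046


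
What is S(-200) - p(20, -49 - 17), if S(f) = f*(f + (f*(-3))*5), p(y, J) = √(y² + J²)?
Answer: -560000 - 2*√1189 ≈ -5.6007e+5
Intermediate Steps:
p(y, J) = √(J² + y²)
S(f) = -14*f² (S(f) = f*(f - 3*f*5) = f*(f - 15*f) = f*(-14*f) = -14*f²)
S(-200) - p(20, -49 - 17) = -14*(-200)² - √((-49 - 17)² + 20²) = -14*40000 - √((-66)² + 400) = -560000 - √(4356 + 400) = -560000 - √4756 = -560000 - 2*√1189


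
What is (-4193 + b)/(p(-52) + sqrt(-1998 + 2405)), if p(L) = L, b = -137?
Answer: 225160/2297 + 4330*sqrt(407)/2297 ≈ 136.05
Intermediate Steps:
(-4193 + b)/(p(-52) + sqrt(-1998 + 2405)) = (-4193 - 137)/(-52 + sqrt(-1998 + 2405)) = -4330/(-52 + sqrt(407))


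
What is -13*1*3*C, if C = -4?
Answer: 156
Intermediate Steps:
-13*1*3*C = -13*1*3*(-4) = -39*(-4) = -13*(-12) = 156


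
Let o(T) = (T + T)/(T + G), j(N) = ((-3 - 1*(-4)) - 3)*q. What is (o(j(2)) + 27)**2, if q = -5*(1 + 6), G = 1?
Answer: 4231249/5041 ≈ 839.37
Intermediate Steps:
q = -35 (q = -5*7 = -35)
j(N) = 70 (j(N) = ((-3 - 1*(-4)) - 3)*(-35) = ((-3 + 4) - 3)*(-35) = (1 - 3)*(-35) = -2*(-35) = 70)
o(T) = 2*T/(1 + T) (o(T) = (T + T)/(T + 1) = (2*T)/(1 + T) = 2*T/(1 + T))
(o(j(2)) + 27)**2 = (2*70/(1 + 70) + 27)**2 = (2*70/71 + 27)**2 = (2*70*(1/71) + 27)**2 = (140/71 + 27)**2 = (2057/71)**2 = 4231249/5041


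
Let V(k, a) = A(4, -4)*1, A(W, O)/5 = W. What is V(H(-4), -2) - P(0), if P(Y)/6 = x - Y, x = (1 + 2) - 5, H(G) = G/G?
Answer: 32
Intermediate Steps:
A(W, O) = 5*W
H(G) = 1
V(k, a) = 20 (V(k, a) = (5*4)*1 = 20*1 = 20)
x = -2 (x = 3 - 5 = -2)
P(Y) = -12 - 6*Y (P(Y) = 6*(-2 - Y) = -12 - 6*Y)
V(H(-4), -2) - P(0) = 20 - (-12 - 6*0) = 20 - (-12 + 0) = 20 - 1*(-12) = 20 + 12 = 32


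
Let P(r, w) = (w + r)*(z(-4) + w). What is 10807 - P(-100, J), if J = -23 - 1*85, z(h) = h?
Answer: -12489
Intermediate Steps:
J = -108 (J = -23 - 85 = -108)
P(r, w) = (-4 + w)*(r + w) (P(r, w) = (w + r)*(-4 + w) = (r + w)*(-4 + w) = (-4 + w)*(r + w))
10807 - P(-100, J) = 10807 - ((-108)² - 4*(-100) - 4*(-108) - 100*(-108)) = 10807 - (11664 + 400 + 432 + 10800) = 10807 - 1*23296 = 10807 - 23296 = -12489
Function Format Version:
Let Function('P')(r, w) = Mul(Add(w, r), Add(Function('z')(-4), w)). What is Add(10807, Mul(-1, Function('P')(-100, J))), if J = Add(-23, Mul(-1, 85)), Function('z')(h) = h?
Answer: -12489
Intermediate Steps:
J = -108 (J = Add(-23, -85) = -108)
Function('P')(r, w) = Mul(Add(-4, w), Add(r, w)) (Function('P')(r, w) = Mul(Add(w, r), Add(-4, w)) = Mul(Add(r, w), Add(-4, w)) = Mul(Add(-4, w), Add(r, w)))
Add(10807, Mul(-1, Function('P')(-100, J))) = Add(10807, Mul(-1, Add(Pow(-108, 2), Mul(-4, -100), Mul(-4, -108), Mul(-100, -108)))) = Add(10807, Mul(-1, Add(11664, 400, 432, 10800))) = Add(10807, Mul(-1, 23296)) = Add(10807, -23296) = -12489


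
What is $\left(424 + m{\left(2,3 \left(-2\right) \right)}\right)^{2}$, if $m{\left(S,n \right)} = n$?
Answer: $174724$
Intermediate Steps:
$\left(424 + m{\left(2,3 \left(-2\right) \right)}\right)^{2} = \left(424 + 3 \left(-2\right)\right)^{2} = \left(424 - 6\right)^{2} = 418^{2} = 174724$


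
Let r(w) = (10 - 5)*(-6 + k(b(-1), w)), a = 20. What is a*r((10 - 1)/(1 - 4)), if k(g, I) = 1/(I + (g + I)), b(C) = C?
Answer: -4300/7 ≈ -614.29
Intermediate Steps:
k(g, I) = 1/(g + 2*I) (k(g, I) = 1/(I + (I + g)) = 1/(g + 2*I))
r(w) = -30 + 5/(-1 + 2*w) (r(w) = (10 - 5)*(-6 + 1/(-1 + 2*w)) = 5*(-6 + 1/(-1 + 2*w)) = -30 + 5/(-1 + 2*w))
a*r((10 - 1)/(1 - 4)) = 20*(5*(7 - 12*(10 - 1)/(1 - 4))/(-1 + 2*((10 - 1)/(1 - 4)))) = 20*(5*(7 - 108/(-3))/(-1 + 2*(9/(-3)))) = 20*(5*(7 - 108*(-1)/3)/(-1 + 2*(9*(-1/3)))) = 20*(5*(7 - 12*(-3))/(-1 + 2*(-3))) = 20*(5*(7 + 36)/(-1 - 6)) = 20*(5*43/(-7)) = 20*(5*(-1/7)*43) = 20*(-215/7) = -4300/7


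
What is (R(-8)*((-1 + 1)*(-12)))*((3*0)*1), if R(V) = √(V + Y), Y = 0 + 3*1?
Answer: 0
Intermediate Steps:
Y = 3 (Y = 0 + 3 = 3)
R(V) = √(3 + V) (R(V) = √(V + 3) = √(3 + V))
(R(-8)*((-1 + 1)*(-12)))*((3*0)*1) = (√(3 - 8)*((-1 + 1)*(-12)))*((3*0)*1) = (√(-5)*(0*(-12)))*(0*1) = ((I*√5)*0)*0 = 0*0 = 0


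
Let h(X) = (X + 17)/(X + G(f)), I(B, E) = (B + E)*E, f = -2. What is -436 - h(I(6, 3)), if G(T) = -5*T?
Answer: -16176/37 ≈ -437.19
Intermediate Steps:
I(B, E) = E*(B + E)
h(X) = (17 + X)/(10 + X) (h(X) = (X + 17)/(X - 5*(-2)) = (17 + X)/(X + 10) = (17 + X)/(10 + X))
-436 - h(I(6, 3)) = -436 - (17 + 3*(6 + 3))/(10 + 3*(6 + 3)) = -436 - (17 + 3*9)/(10 + 3*9) = -436 - (17 + 27)/(10 + 27) = -436 - 44/37 = -16176/37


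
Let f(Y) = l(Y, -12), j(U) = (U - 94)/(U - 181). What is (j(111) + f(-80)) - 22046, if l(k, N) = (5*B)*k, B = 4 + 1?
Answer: -1683237/70 ≈ -24046.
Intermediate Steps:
B = 5
l(k, N) = 25*k (l(k, N) = (5*5)*k = 25*k)
j(U) = (-94 + U)/(-181 + U)
f(Y) = 25*Y
(j(111) + f(-80)) - 22046 = ((-94 + 111)/(-181 + 111) + 25*(-80)) - 22046 = (17/(-70) - 2000) - 22046 = (-1/70*17 - 2000) - 22046 = (-17/70 - 2000) - 22046 = -140017/70 - 22046 = -1683237/70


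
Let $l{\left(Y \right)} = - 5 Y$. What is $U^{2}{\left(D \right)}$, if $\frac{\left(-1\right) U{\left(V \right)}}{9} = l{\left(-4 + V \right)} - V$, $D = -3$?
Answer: $116964$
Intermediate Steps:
$U{\left(V \right)} = -180 + 54 V$ ($U{\left(V \right)} = - 9 \left(- 5 \left(-4 + V\right) - V\right) = - 9 \left(\left(20 - 5 V\right) - V\right) = - 9 \left(20 - 6 V\right) = -180 + 54 V$)
$U^{2}{\left(D \right)} = \left(-180 + 54 \left(-3\right)\right)^{2} = \left(-180 - 162\right)^{2} = \left(-342\right)^{2} = 116964$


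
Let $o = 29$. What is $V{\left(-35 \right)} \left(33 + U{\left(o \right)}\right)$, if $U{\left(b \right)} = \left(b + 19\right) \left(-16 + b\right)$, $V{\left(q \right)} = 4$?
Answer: $2628$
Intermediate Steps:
$U{\left(b \right)} = \left(-16 + b\right) \left(19 + b\right)$ ($U{\left(b \right)} = \left(19 + b\right) \left(-16 + b\right) = \left(-16 + b\right) \left(19 + b\right)$)
$V{\left(-35 \right)} \left(33 + U{\left(o \right)}\right) = 4 \left(33 + \left(-304 + 29^{2} + 3 \cdot 29\right)\right) = 4 \left(33 + \left(-304 + 841 + 87\right)\right) = 4 \left(33 + 624\right) = 4 \cdot 657 = 2628$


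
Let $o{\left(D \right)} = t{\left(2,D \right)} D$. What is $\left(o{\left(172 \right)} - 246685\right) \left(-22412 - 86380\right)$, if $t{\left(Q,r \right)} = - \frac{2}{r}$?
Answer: $26837572104$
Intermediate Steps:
$o{\left(D \right)} = -2$ ($o{\left(D \right)} = - \frac{2}{D} D = -2$)
$\left(o{\left(172 \right)} - 246685\right) \left(-22412 - 86380\right) = \left(-2 - 246685\right) \left(-22412 - 86380\right) = \left(-246687\right) \left(-108792\right) = 26837572104$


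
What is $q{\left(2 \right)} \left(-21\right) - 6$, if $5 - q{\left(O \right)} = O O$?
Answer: $-27$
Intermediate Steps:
$q{\left(O \right)} = 5 - O^{2}$ ($q{\left(O \right)} = 5 - O O = 5 - O^{2}$)
$q{\left(2 \right)} \left(-21\right) - 6 = \left(5 - 2^{2}\right) \left(-21\right) - 6 = \left(5 - 4\right) \left(-21\right) - 6 = 1 \left(-21\right) - 6 = -21 - 6 = -27$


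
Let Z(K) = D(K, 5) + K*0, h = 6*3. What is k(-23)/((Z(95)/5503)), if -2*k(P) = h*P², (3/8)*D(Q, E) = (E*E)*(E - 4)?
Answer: -78599349/200 ≈ -3.9300e+5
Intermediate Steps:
D(Q, E) = 8*E²*(-4 + E)/3 (D(Q, E) = 8*((E*E)*(E - 4))/3 = 8*(E²*(-4 + E))/3 = 8*E²*(-4 + E)/3)
h = 18
k(P) = -9*P²
Z(K) = 200/3 (Z(K) = (8/3)*5²*(-4 + 5) + K*0 = (8/3)*25*1 + 0 = 200/3 + 0 = 200/3)
k(-23)/((Z(95)/5503)) = (-9*(-23)²)/(((200/3)/5503)) = (-9*529)/(((200/3)*(1/5503))) = -4761/200/16509 = -4761*16509/200 = -78599349/200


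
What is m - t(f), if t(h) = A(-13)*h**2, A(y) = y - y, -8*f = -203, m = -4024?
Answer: -4024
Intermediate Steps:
f = 203/8 (f = -1/8*(-203) = 203/8 ≈ 25.375)
A(y) = 0
t(h) = 0 (t(h) = 0*h**2 = 0)
m - t(f) = -4024 - 1*0 = -4024 + 0 = -4024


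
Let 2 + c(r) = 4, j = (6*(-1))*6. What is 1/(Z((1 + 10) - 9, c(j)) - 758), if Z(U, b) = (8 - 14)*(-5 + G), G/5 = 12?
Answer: -1/1088 ≈ -0.00091912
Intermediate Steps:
G = 60 (G = 5*12 = 60)
j = -36 (j = -6*6 = -36)
c(r) = 2 (c(r) = -2 + 4 = 2)
Z(U, b) = -330 (Z(U, b) = (8 - 14)*(-5 + 60) = -6*55 = -330)
1/(Z((1 + 10) - 9, c(j)) - 758) = 1/(-330 - 758) = 1/(-1088) = -1/1088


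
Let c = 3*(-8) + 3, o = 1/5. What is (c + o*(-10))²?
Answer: 529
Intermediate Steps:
o = ⅕ ≈ 0.20000
c = -21 (c = -24 + 3 = -21)
(c + o*(-10))² = (-21 + (⅕)*(-10))² = (-21 - 2)² = (-23)² = 529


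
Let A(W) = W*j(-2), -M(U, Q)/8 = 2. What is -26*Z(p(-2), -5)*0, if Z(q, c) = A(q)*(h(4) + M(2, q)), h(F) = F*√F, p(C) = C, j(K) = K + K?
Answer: 0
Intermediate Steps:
M(U, Q) = -16 (M(U, Q) = -8*2 = -16)
j(K) = 2*K
A(W) = -4*W (A(W) = W*(2*(-2)) = W*(-4) = -4*W)
h(F) = F^(3/2)
Z(q, c) = 32*q (Z(q, c) = (-4*q)*(4^(3/2) - 16) = (-4*q)*(8 - 16) = -4*q*(-8) = 32*q)
-26*Z(p(-2), -5)*0 = -832*(-2)*0 = -26*(-64)*0 = 1664*0 = 0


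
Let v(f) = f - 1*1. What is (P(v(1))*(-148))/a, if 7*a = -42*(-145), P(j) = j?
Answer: 0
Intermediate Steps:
v(f) = -1 + f (v(f) = f - 1 = -1 + f)
a = 870 (a = (-42*(-145))/7 = (⅐)*6090 = 870)
(P(v(1))*(-148))/a = ((-1 + 1)*(-148))/870 = (0*(-148))*(1/870) = 0*(1/870) = 0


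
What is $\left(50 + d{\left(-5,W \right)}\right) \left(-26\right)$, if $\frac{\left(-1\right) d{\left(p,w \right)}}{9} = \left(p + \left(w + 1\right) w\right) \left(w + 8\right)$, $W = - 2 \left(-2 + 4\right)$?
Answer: $5252$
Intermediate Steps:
$W = -4$ ($W = \left(-2\right) 2 = -4$)
$d{\left(p,w \right)} = - 9 \left(8 + w\right) \left(p + w \left(1 + w\right)\right)$ ($d{\left(p,w \right)} = - 9 \left(p + \left(w + 1\right) w\right) \left(w + 8\right) = - 9 \left(p + \left(1 + w\right) w\right) \left(8 + w\right) = - 9 \left(p + w \left(1 + w\right)\right) \left(8 + w\right) = - 9 \left(8 + w\right) \left(p + w \left(1 + w\right)\right)$)
$\left(50 + d{\left(-5,W \right)}\right) \left(-26\right) = \left(50 - \left(-648 - 576 + 180 + 1296\right)\right) \left(-26\right) = \left(50 - 252\right) \left(-26\right) = \left(-202\right) \left(-26\right) = 5252$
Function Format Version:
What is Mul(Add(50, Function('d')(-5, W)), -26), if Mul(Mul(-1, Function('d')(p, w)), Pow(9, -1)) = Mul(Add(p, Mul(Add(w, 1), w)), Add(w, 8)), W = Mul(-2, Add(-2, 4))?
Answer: 5252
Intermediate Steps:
W = -4 (W = Mul(-2, 2) = -4)
Function('d')(p, w) = Mul(-9, Add(8, w), Add(p, Mul(w, Add(1, w)))) (Function('d')(p, w) = Mul(-9, Mul(Add(p, Mul(Add(w, 1), w)), Add(w, 8))) = Mul(-9, Mul(Add(p, Mul(Add(1, w), w)), Add(8, w))) = Mul(-9, Mul(Add(p, Mul(w, Add(1, w))), Add(8, w))) = Mul(-9, Mul(Add(8, w), Add(p, Mul(w, Add(1, w))))) = Mul(-9, Add(8, w), Add(p, Mul(w, Add(1, w)))))
Mul(Add(50, Function('d')(-5, W)), -26) = Mul(Add(50, Add(Mul(-81, Pow(-4, 2)), Mul(-72, -5), Mul(-72, -4), Mul(-9, Pow(-4, 3)), Mul(-9, -5, -4))), -26) = Mul(Add(50, Add(Mul(-81, 16), 360, 288, Mul(-9, -64), -180)), -26) = Mul(Add(50, Add(-1296, 360, 288, 576, -180)), -26) = Mul(Add(50, -252), -26) = Mul(-202, -26) = 5252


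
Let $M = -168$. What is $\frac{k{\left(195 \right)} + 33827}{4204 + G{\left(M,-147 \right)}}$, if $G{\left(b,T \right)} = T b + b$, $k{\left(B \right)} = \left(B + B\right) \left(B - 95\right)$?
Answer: $\frac{72827}{28732} \approx 2.5347$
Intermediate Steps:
$k{\left(B \right)} = 2 B \left(-95 + B\right)$
$G{\left(b,T \right)} = b + T b$
$\frac{k{\left(195 \right)} + 33827}{4204 + G{\left(M,-147 \right)}} = \frac{2 \cdot 195 \left(-95 + 195\right) + 33827}{4204 - 168 \left(1 - 147\right)} = \frac{2 \cdot 195 \cdot 100 + 33827}{4204 - -24528} = \frac{39000 + 33827}{4204 + 24528} = \frac{72827}{28732}$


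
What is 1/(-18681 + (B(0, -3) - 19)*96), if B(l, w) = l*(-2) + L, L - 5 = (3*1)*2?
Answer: -1/19449 ≈ -5.1417e-5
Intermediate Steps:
L = 11 (L = 5 + (3*1)*2 = 5 + 3*2 = 5 + 6 = 11)
B(l, w) = 11 - 2*l (B(l, w) = l*(-2) + 11 = -2*l + 11 = 11 - 2*l)
1/(-18681 + (B(0, -3) - 19)*96) = 1/(-18681 + ((11 - 2*0) - 19)*96) = 1/(-18681 + ((11 + 0) - 19)*96) = 1/(-18681 + (11 - 19)*96) = 1/(-18681 - 8*96) = 1/(-18681 - 768) = 1/(-19449) = -1/19449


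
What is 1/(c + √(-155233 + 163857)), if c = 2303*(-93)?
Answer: -4371/936176233 - 4*√11/6553233631 ≈ -4.6710e-6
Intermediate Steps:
c = -214179
1/(c + √(-155233 + 163857)) = 1/(-214179 + √(-155233 + 163857)) = 1/(-214179 + √8624) = 1/(-214179 + 28*√11)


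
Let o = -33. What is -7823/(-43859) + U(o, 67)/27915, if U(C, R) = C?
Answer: 72310566/408107995 ≈ 0.17718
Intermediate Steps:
-7823/(-43859) + U(o, 67)/27915 = -7823/(-43859) - 33/27915 = -7823*(-1/43859) - 33*1/27915 = 7823/43859 - 11/9305 = 72310566/408107995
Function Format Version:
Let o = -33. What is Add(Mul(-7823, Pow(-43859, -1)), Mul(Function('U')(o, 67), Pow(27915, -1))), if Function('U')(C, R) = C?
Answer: Rational(72310566, 408107995) ≈ 0.17718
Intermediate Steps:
Add(Mul(-7823, Pow(-43859, -1)), Mul(Function('U')(o, 67), Pow(27915, -1))) = Add(Mul(-7823, Pow(-43859, -1)), Mul(-33, Pow(27915, -1))) = Add(Mul(-7823, Rational(-1, 43859)), Mul(-33, Rational(1, 27915))) = Add(Rational(7823, 43859), Rational(-11, 9305)) = Rational(72310566, 408107995)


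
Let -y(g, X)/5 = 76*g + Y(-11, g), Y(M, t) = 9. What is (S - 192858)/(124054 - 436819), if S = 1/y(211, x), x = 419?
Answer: 15472033051/25091572125 ≈ 0.61662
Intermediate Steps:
y(g, X) = -45 - 380*g (y(g, X) = -5*(76*g + 9) = -5*(9 + 76*g) = -45 - 380*g)
S = -1/80225 (S = 1/(-45 - 380*211) = 1/(-45 - 80180) = 1/(-80225) = -1/80225 ≈ -1.2465e-5)
(S - 192858)/(124054 - 436819) = (-1/80225 - 192858)/(124054 - 436819) = -15472033051/80225/(-312765) = -15472033051/80225*(-1/312765) = 15472033051/25091572125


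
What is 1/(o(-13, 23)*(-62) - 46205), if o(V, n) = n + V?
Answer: -1/46825 ≈ -2.1356e-5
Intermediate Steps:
o(V, n) = V + n
1/(o(-13, 23)*(-62) - 46205) = 1/((-13 + 23)*(-62) - 46205) = 1/(10*(-62) - 46205) = 1/(-620 - 46205) = 1/(-46825) = -1/46825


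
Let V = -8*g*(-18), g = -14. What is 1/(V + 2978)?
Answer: 1/962 ≈ 0.0010395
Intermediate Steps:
V = -2016 (V = -8*(-14)*(-18) = 112*(-18) = -2016)
1/(V + 2978) = 1/(-2016 + 2978) = 1/962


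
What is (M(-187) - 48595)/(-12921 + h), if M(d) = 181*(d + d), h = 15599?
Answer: -116289/2678 ≈ -43.424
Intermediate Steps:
M(d) = 362*d (M(d) = 181*(2*d) = 362*d)
(M(-187) - 48595)/(-12921 + h) = (362*(-187) - 48595)/(-12921 + 15599) = (-67694 - 48595)/2678 = -116289*1/2678 = -116289/2678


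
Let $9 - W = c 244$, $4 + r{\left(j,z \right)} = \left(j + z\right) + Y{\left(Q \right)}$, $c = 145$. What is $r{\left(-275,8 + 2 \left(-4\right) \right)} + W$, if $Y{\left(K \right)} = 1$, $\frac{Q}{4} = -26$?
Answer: $-35649$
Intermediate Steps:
$Q = -104$ ($Q = 4 \left(-26\right) = -104$)
$r{\left(j,z \right)} = -3 + j + z$ ($r{\left(j,z \right)} = -4 + \left(\left(j + z\right) + 1\right) = -4 + \left(1 + j + z\right) = -3 + j + z$)
$W = -35371$ ($W = 9 - 145 \cdot 244 = 9 - 35380 = -35371$)
$r{\left(-275,8 + 2 \left(-4\right) \right)} + W = \left(-3 - 275 + \left(8 + 2 \left(-4\right)\right)\right) - 35371 = \left(-3 - 275 + \left(8 - 8\right)\right) - 35371 = \left(-3 - 275 + 0\right) - 35371 = -278 - 35371 = -35649$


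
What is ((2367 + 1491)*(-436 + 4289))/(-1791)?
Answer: -4954958/597 ≈ -8299.8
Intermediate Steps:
((2367 + 1491)*(-436 + 4289))/(-1791) = (3858*3853)*(-1/1791) = 14864874*(-1/1791) = -4954958/597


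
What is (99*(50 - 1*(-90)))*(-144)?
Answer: -1995840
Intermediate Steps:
(99*(50 - 1*(-90)))*(-144) = (99*(50 + 90))*(-144) = (99*140)*(-144) = 13860*(-144) = -1995840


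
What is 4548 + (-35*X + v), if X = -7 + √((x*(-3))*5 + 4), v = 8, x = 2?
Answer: 4801 - 35*I*√26 ≈ 4801.0 - 178.47*I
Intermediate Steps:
X = -7 + I*√26 (X = -7 + √((2*(-3))*5 + 4) = -7 + √(-6*5 + 4) = -7 + √(-30 + 4) = -7 + √(-26) = -7 + I*√26 ≈ -7.0 + 5.099*I)
4548 + (-35*X + v) = 4548 + (-35*(-7 + I*√26) + 8) = 4548 + ((245 - 35*I*√26) + 8) = 4548 + (253 - 35*I*√26) = 4801 - 35*I*√26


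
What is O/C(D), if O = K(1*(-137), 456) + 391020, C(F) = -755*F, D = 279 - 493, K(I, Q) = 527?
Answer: 391547/161570 ≈ 2.4234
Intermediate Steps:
D = -214
O = 391547 (O = 527 + 391020 = 391547)
O/C(D) = 391547/((-755*(-214))) = 391547/161570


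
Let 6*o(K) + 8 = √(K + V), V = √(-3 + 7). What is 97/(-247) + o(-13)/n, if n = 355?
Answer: -104293/263055 + I*√11/2130 ≈ -0.39647 + 0.0015571*I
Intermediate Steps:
V = 2 (V = √4 = 2)
o(K) = -4/3 + √(2 + K)/6 (o(K) = -4/3 + √(K + 2)/6 = -4/3 + √(2 + K)/6)
97/(-247) + o(-13)/n = 97/(-247) + (-4/3 + √(2 - 13)/6)/355 = 97*(-1/247) + (-4/3 + √(-11)/6)*(1/355) = -97/247 + (-4/3 + (I*√11)/6)*(1/355) = -97/247 + (-4/3 + I*√11/6)*(1/355) = -97/247 + (-4/1065 + I*√11/2130) = -104293/263055 + I*√11/2130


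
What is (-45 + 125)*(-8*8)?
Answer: -5120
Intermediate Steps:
(-45 + 125)*(-8*8) = 80*(-64) = -5120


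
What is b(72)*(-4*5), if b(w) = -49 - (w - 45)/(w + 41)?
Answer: 111280/113 ≈ 984.78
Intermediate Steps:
b(w) = -49 - (-45 + w)/(41 + w)
b(72)*(-4*5) = (2*(-982 - 25*72)/(41 + 72))*(-4*5) = (2*(-982 - 1800)/113)*(-20) = (2*(1/113)*(-2782))*(-20) = -5564/113*(-20) = 111280/113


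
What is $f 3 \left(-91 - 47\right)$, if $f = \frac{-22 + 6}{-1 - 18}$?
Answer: $- \frac{6624}{19} \approx -348.63$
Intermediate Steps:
$f = \frac{16}{19}$ ($f = - \frac{16}{-1 - 18} = - \frac{16}{-19} = \left(-16\right) \left(- \frac{1}{19}\right) = \frac{16}{19} \approx 0.8421$)
$f 3 \left(-91 - 47\right) = \frac{16}{19} \cdot 3 \left(-91 - 47\right) = \frac{48}{19} \left(-138\right) = - \frac{6624}{19}$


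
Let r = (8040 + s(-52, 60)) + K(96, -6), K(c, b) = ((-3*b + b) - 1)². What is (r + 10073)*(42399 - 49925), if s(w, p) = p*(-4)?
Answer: -135422844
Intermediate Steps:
s(w, p) = -4*p
K(c, b) = (-1 - 2*b)² (K(c, b) = (-2*b - 1)² = (-1 - 2*b)²)
r = 7921 (r = (8040 - 4*60) + (1 + 2*(-6))² = (8040 - 240) + (1 - 12)² = 7800 + (-11)² = 7800 + 121 = 7921)
(r + 10073)*(42399 - 49925) = (7921 + 10073)*(42399 - 49925) = 17994*(-7526) = -135422844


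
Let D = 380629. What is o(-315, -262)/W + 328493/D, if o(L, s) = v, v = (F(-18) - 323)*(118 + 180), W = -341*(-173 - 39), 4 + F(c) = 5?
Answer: -3194055092/6879107917 ≈ -0.46431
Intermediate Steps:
F(c) = 1 (F(c) = -4 + 5 = 1)
W = 72292 (W = -341*(-212) = 72292)
v = -95956 (v = (1 - 323)*(118 + 180) = -322*298 = -95956)
o(L, s) = -95956
o(-315, -262)/W + 328493/D = -95956/72292 + 328493/380629 = -95956*1/72292 + 328493*(1/380629) = -23989/18073 + 328493/380629 = -3194055092/6879107917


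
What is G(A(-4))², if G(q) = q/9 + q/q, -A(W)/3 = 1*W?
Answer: 49/9 ≈ 5.4444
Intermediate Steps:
A(W) = -3*W
G(q) = 1 + q/9 (G(q) = q*(⅑) + 1 = q/9 + 1 = 1 + q/9)
G(A(-4))² = (1 + (-3*(-4))/9)² = (1 + (⅑)*12)² = (1 + 4/3)² = (7/3)² = 49/9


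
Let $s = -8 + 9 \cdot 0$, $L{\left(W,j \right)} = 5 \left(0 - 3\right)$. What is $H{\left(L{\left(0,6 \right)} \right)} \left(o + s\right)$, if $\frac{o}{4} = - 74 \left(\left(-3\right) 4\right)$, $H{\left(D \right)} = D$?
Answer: $-53160$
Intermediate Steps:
$L{\left(W,j \right)} = -15$ ($L{\left(W,j \right)} = 5 \left(-3\right) = -15$)
$o = 3552$ ($o = 4 \left(- 74 \left(\left(-3\right) 4\right)\right) = 4 \left(\left(-74\right) \left(-12\right)\right) = 4 \cdot 888 = 3552$)
$s = -8$ ($s = -8 + 0 = -8$)
$H{\left(L{\left(0,6 \right)} \right)} \left(o + s\right) = - 15 \left(3552 - 8\right) = \left(-15\right) 3544 = -53160$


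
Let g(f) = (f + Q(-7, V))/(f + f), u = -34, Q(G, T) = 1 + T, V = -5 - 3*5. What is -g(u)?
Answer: -53/68 ≈ -0.77941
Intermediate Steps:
V = -20 (V = -5 - 15 = -20)
g(f) = (-19 + f)/(2*f) (g(f) = (f + (1 - 20))/(f + f) = (f - 19)/((2*f)) = (-19 + f)*(1/(2*f)) = (-19 + f)/(2*f))
-g(u) = -(-19 - 34)/(2*(-34)) = -(-1)*(-53)/(2*34) = -1*53/68 = -53/68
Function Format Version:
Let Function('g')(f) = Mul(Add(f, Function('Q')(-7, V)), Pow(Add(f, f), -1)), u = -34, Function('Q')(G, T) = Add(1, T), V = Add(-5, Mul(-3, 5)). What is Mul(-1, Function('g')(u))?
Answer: Rational(-53, 68) ≈ -0.77941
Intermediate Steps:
V = -20 (V = Add(-5, -15) = -20)
Function('g')(f) = Mul(Rational(1, 2), Pow(f, -1), Add(-19, f)) (Function('g')(f) = Mul(Add(f, Add(1, -20)), Pow(Add(f, f), -1)) = Mul(Add(f, -19), Pow(Mul(2, f), -1)) = Mul(Add(-19, f), Mul(Rational(1, 2), Pow(f, -1))) = Mul(Rational(1, 2), Pow(f, -1), Add(-19, f)))
Mul(-1, Function('g')(u)) = Mul(-1, Mul(Rational(1, 2), Pow(-34, -1), Add(-19, -34))) = Mul(-1, Mul(Rational(1, 2), Rational(-1, 34), -53)) = Mul(-1, Rational(53, 68)) = Rational(-53, 68)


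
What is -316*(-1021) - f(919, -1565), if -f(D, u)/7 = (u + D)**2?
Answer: 3243848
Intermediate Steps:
f(D, u) = -7*(D + u)**2 (f(D, u) = -7*(u + D)**2 = -7*(D + u)**2)
-316*(-1021) - f(919, -1565) = -316*(-1021) - (-7)*(919 - 1565)**2 = 322636 - (-7)*(-646)**2 = 322636 - (-7)*417316 = 322636 - 1*(-2921212) = 322636 + 2921212 = 3243848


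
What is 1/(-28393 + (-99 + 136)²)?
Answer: -1/27024 ≈ -3.7004e-5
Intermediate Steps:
1/(-28393 + (-99 + 136)²) = 1/(-28393 + 37²) = 1/(-28393 + 1369) = 1/(-27024) = -1/27024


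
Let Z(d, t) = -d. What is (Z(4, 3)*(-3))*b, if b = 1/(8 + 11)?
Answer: 12/19 ≈ 0.63158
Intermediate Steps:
b = 1/19 ≈ 0.052632
(Z(4, 3)*(-3))*b = (-1*4*(-3))*(1/19) = -4*(-3)*(1/19) = 12*(1/19) = 12/19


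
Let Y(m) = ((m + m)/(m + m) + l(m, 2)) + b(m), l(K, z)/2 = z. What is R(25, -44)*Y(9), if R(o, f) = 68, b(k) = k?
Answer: 952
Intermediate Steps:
l(K, z) = 2*z
Y(m) = 5 + m (Y(m) = ((m + m)/(m + m) + 2*2) + m = ((2*m)/((2*m)) + 4) + m = ((2*m)*(1/(2*m)) + 4) + m = (1 + 4) + m = 5 + m)
R(25, -44)*Y(9) = 68*(5 + 9) = 68*14 = 952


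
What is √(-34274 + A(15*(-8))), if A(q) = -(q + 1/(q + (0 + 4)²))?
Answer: I*√92352390/52 ≈ 184.81*I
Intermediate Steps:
A(q) = -q - 1/(16 + q) (A(q) = -(q + 1/(q + 4²)) = -(q + 1/(q + 16)) = -(q + 1/(16 + q)) = -q - 1/(16 + q))
√(-34274 + A(15*(-8))) = √(-34274 + (-1 - (15*(-8))² - 240*(-8))/(16 + 15*(-8))) = √(-34274 + (-1 - 1*(-120)² - 16*(-120))/(16 - 120)) = √(-34274 + (-1 - 1*14400 + 1920)/(-104)) = √(-34274 - (-1 - 14400 + 1920)/104) = √(-34274 - 1/104*(-12481)) = √(-34274 + 12481/104) = √(-3552015/104) = I*√92352390/52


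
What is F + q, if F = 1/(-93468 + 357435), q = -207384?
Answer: -54742532327/263967 ≈ -2.0738e+5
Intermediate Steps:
F = 1/263967 ≈ 3.7884e-6
F + q = 1/263967 - 207384 = -54742532327/263967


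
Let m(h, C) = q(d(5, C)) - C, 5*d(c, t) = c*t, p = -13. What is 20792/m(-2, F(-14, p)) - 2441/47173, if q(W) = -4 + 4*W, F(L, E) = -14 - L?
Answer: -245207695/47173 ≈ -5198.1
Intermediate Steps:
d(c, t) = c*t/5 (d(c, t) = (c*t)/5 = c*t/5)
m(h, C) = -4 + 3*C (m(h, C) = (-4 + 4*((1/5)*5*C)) - C = (-4 + 4*C) - C = -4 + 3*C)
20792/m(-2, F(-14, p)) - 2441/47173 = 20792/(-4 + 3*(-14 - 1*(-14))) - 2441/47173 = 20792/(-4 + 3*(-14 + 14)) - 2441*1/47173 = 20792/(-4 + 3*0) - 2441/47173 = 20792/(-4 + 0) - 2441/47173 = 20792/(-4) - 2441/47173 = 20792*(-1/4) - 2441/47173 = -5198 - 2441/47173 = -245207695/47173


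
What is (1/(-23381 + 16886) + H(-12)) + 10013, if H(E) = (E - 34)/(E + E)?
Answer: 86729177/8660 ≈ 10015.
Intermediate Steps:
H(E) = (-34 + E)/(2*E) (H(E) = (-34 + E)/((2*E)) = (-34 + E)*(1/(2*E)) = (-34 + E)/(2*E))
(1/(-23381 + 16886) + H(-12)) + 10013 = (1/(-23381 + 16886) + (½)*(-34 - 12)/(-12)) + 10013 = (1/(-6495) + (½)*(-1/12)*(-46)) + 10013 = (-1/6495 + 23/12) + 10013 = 16597/8660 + 10013 = 86729177/8660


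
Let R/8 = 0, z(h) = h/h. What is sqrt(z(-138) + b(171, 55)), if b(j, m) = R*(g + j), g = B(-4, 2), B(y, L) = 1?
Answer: 1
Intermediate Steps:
z(h) = 1
g = 1
R = 0 (R = 8*0 = 0)
b(j, m) = 0 (b(j, m) = 0*(1 + j) = 0)
sqrt(z(-138) + b(171, 55)) = sqrt(1 + 0) = sqrt(1) = 1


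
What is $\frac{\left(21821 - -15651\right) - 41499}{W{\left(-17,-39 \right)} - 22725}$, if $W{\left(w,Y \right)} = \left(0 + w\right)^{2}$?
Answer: $\frac{4027}{22436} \approx 0.17949$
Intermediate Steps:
$W{\left(w,Y \right)} = w^{2}$
$\frac{\left(21821 - -15651\right) - 41499}{W{\left(-17,-39 \right)} - 22725} = \frac{\left(21821 - -15651\right) - 41499}{\left(-17\right)^{2} - 22725} = \frac{\left(21821 + 15651\right) - 41499}{289 - 22725} = \frac{37472 - 41499}{-22436} = \left(-4027\right) \left(- \frac{1}{22436}\right) = \frac{4027}{22436}$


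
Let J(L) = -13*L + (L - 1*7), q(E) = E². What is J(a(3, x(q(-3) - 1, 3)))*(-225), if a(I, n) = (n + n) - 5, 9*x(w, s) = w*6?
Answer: 16875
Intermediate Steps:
x(w, s) = 2*w/3 (x(w, s) = (w*6)/9 = (6*w)/9 = 2*w/3)
a(I, n) = -5 + 2*n (a(I, n) = 2*n - 5 = -5 + 2*n)
J(L) = -7 - 12*L (J(L) = -13*L + (L - 7) = -13*L + (-7 + L) = -7 - 12*L)
J(a(3, x(q(-3) - 1, 3)))*(-225) = (-7 - 12*(-5 + 2*(2*((-3)² - 1)/3)))*(-225) = (-7 - 12*(-5 + 2*(2*(9 - 1)/3)))*(-225) = (-7 - 12*(-5 + 2*((⅔)*8)))*(-225) = (-7 - 12*(-5 + 2*(16/3)))*(-225) = (-7 - 12*(-5 + 32/3))*(-225) = (-7 - 12*17/3)*(-225) = (-7 - 68)*(-225) = -75*(-225) = 16875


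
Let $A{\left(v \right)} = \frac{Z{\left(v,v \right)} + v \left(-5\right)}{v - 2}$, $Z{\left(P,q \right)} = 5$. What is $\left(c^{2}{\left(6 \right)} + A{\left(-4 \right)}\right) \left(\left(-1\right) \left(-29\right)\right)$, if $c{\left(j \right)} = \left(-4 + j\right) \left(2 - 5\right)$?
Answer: $\frac{5539}{6} \approx 923.17$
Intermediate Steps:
$A{\left(v \right)} = \frac{5 - 5 v}{-2 + v}$ ($A{\left(v \right)} = \frac{5 + v \left(-5\right)}{v - 2} = \frac{5 - 5 v}{-2 + v}$)
$c{\left(j \right)} = 12 - 3 j$ ($c{\left(j \right)} = \left(-4 + j\right) \left(-3\right) = 12 - 3 j$)
$\left(c^{2}{\left(6 \right)} + A{\left(-4 \right)}\right) \left(\left(-1\right) \left(-29\right)\right) = \left(\left(12 - 18\right)^{2} + \frac{5 \left(1 - -4\right)}{-2 - 4}\right) \left(\left(-1\right) \left(-29\right)\right) = \left(\left(12 - 18\right)^{2} + \frac{5 \left(1 + 4\right)}{-6}\right) 29 = \left(\left(-6\right)^{2} + 5 \left(- \frac{1}{6}\right) 5\right) 29 = \left(36 - \frac{25}{6}\right) 29 = \frac{191}{6} \cdot 29 = \frac{5539}{6}$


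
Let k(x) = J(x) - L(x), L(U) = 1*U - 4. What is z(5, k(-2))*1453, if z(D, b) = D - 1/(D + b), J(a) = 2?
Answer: 92992/13 ≈ 7153.2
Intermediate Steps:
L(U) = -4 + U (L(U) = U - 4 = -4 + U)
k(x) = 6 - x (k(x) = 2 - (-4 + x) = 2 + (4 - x) = 6 - x)
z(5, k(-2))*1453 = ((-1 + 5**2 + 5*(6 - 1*(-2)))/(5 + (6 - 1*(-2))))*1453 = ((-1 + 25 + 5*(6 + 2))/(5 + (6 + 2)))*1453 = ((-1 + 25 + 5*8)/(5 + 8))*1453 = ((-1 + 25 + 40)/13)*1453 = ((1/13)*64)*1453 = (64/13)*1453 = 92992/13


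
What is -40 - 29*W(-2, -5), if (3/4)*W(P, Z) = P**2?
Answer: -584/3 ≈ -194.67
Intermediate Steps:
W(P, Z) = 4*P**2/3
-40 - 29*W(-2, -5) = -40 - 116*(-2)**2/3 = -40 - 116*4/3 = -40 - 29*16/3 = -40 - 464/3 = -584/3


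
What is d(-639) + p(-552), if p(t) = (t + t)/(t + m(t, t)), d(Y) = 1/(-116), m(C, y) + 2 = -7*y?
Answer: -65687/191980 ≈ -0.34216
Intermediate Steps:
m(C, y) = -2 - 7*y
d(Y) = -1/116
p(t) = 2*t/(-2 - 6*t) (p(t) = (t + t)/(t + (-2 - 7*t)) = (2*t)/(-2 - 6*t) = 2*t/(-2 - 6*t))
d(-639) + p(-552) = -1/116 - 1*(-552)/(1 + 3*(-552)) = -1/116 - 1*(-552)/(1 - 1656) = -1/116 - 1*(-552)/(-1655) = -1/116 - 1*(-552)*(-1/1655) = -1/116 - 552/1655 = -65687/191980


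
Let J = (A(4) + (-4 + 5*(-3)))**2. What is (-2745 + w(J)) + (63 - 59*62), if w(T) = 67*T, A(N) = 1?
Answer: 15368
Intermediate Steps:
J = 324 (J = (1 + (-4 + 5*(-3)))**2 = (1 + (-4 - 15))**2 = (1 - 19)**2 = (-18)**2 = 324)
(-2745 + w(J)) + (63 - 59*62) = (-2745 + 67*324) + (63 - 59*62) = (-2745 + 21708) + (63 - 3658) = 18963 - 3595 = 15368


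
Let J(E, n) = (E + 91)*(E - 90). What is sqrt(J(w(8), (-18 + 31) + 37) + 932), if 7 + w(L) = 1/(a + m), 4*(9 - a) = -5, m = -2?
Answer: 2*I*sqrt(1964981)/33 ≈ 84.956*I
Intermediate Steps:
a = 41/4 (a = 9 - 1/4*(-5) = 9 + 5/4 = 41/4 ≈ 10.250)
w(L) = -227/33 (w(L) = -7 + 1/(41/4 - 2) = -7 + 1/(33/4) = -7 + 4/33 = -227/33)
J(E, n) = (-90 + E)*(91 + E) (J(E, n) = (91 + E)*(-90 + E) = (-90 + E)*(91 + E))
sqrt(J(w(8), (-18 + 31) + 37) + 932) = sqrt((-8190 - 227/33 + (-227/33)**2) + 932) = sqrt((-8190 - 227/33 + 51529/1089) + 932) = sqrt(-8874872/1089 + 932) = sqrt(-7859924/1089) = 2*I*sqrt(1964981)/33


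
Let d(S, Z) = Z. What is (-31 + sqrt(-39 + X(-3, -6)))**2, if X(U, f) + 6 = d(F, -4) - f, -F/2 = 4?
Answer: (31 - I*sqrt(43))**2 ≈ 918.0 - 406.56*I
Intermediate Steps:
F = -8 (F = -2*4 = -8)
X(U, f) = -10 - f (X(U, f) = -6 + (-4 - f) = -10 - f)
(-31 + sqrt(-39 + X(-3, -6)))**2 = (-31 + sqrt(-39 + (-10 - 1*(-6))))**2 = (-31 + sqrt(-39 + (-10 + 6)))**2 = (-31 + sqrt(-39 - 4))**2 = (-31 + sqrt(-43))**2 = (-31 + I*sqrt(43))**2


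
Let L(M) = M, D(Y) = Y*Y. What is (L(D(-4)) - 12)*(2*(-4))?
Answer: -32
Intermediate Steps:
D(Y) = Y**2
(L(D(-4)) - 12)*(2*(-4)) = ((-4)**2 - 12)*(2*(-4)) = (16 - 12)*(-8) = 4*(-8) = -32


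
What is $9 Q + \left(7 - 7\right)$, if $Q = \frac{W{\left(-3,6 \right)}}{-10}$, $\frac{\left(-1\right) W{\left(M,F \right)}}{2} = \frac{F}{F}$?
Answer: $\frac{9}{5} \approx 1.8$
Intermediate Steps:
$W{\left(M,F \right)} = -2$ ($W{\left(M,F \right)} = - 2 \frac{F}{F} = \left(-2\right) 1 = -2$)
$Q = \frac{1}{5}$ ($Q = - \frac{2}{-10} = \left(-2\right) \left(- \frac{1}{10}\right) = \frac{1}{5} \approx 0.2$)
$9 Q + \left(7 - 7\right) = 9 \cdot \frac{1}{5} + \left(7 - 7\right) = \frac{9}{5} + 0 = \frac{9}{5}$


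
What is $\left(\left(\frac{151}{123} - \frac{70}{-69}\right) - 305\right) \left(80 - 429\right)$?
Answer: $\frac{298919198}{2829} \approx 1.0566 \cdot 10^{5}$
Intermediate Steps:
$\left(\left(\frac{151}{123} - \frac{70}{-69}\right) - 305\right) \left(80 - 429\right) = \left(\left(151 \cdot \frac{1}{123} - - \frac{70}{69}\right) - 305\right) \left(-349\right) = \left(\left(\frac{151}{123} + \frac{70}{69}\right) - 305\right) \left(-349\right) = \left(\frac{6343}{2829} - 305\right) \left(-349\right) = \left(- \frac{856502}{2829}\right) \left(-349\right) = \frac{298919198}{2829}$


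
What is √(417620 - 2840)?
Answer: 2*√103695 ≈ 644.03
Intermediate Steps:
√(417620 - 2840) = √414780 = 2*√103695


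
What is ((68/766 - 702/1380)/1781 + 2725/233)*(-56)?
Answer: -11970335197716/18277485785 ≈ -654.92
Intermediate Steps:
((68/766 - 702/1380)/1781 + 2725/233)*(-56) = ((68*(1/766) - 702*1/1380)*(1/1781) + 2725*(1/233))*(-56) = ((34/383 - 117/230)*(1/1781) + 2725/233)*(-56) = (-36991/88090*1/1781 + 2725/233)*(-56) = (-36991/156888290 + 2725/233)*(-56) = (427511971347/36554971570)*(-56) = -11970335197716/18277485785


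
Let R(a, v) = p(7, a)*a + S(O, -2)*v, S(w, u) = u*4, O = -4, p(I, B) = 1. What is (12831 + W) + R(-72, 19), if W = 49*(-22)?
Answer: 11529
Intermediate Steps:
W = -1078
S(w, u) = 4*u
R(a, v) = a - 8*v (R(a, v) = 1*a + (4*(-2))*v = a - 8*v)
(12831 + W) + R(-72, 19) = (12831 - 1078) + (-72 - 8*19) = 11753 + (-72 - 152) = 11753 - 224 = 11529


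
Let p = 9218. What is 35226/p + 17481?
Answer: 80587542/4609 ≈ 17485.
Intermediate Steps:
35226/p + 17481 = 35226/9218 + 17481 = 35226*(1/9218) + 17481 = 17613/4609 + 17481 = 80587542/4609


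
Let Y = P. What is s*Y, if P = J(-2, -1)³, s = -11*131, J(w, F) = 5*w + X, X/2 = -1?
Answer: 2490048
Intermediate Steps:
X = -2 (X = 2*(-1) = -2)
J(w, F) = -2 + 5*w (J(w, F) = 5*w - 2 = -2 + 5*w)
s = -1441
P = -1728 (P = (-2 + 5*(-2))³ = (-2 - 10)³ = (-12)³ = -1728)
Y = -1728
s*Y = -1441*(-1728) = 2490048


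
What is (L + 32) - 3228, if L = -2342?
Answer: -5538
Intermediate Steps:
(L + 32) - 3228 = (-2342 + 32) - 3228 = -2310 - 3228 = -5538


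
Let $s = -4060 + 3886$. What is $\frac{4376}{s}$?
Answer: $- \frac{2188}{87} \approx -25.149$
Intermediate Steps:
$s = -174$
$\frac{4376}{s} = \frac{4376}{-174} = 4376 \left(- \frac{1}{174}\right) = - \frac{2188}{87}$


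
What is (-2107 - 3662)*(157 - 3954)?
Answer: 21904893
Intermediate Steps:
(-2107 - 3662)*(157 - 3954) = -5769*(-3797) = 21904893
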